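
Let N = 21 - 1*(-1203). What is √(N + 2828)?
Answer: 2*√1013 ≈ 63.655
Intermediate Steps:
N = 1224 (N = 21 + 1203 = 1224)
√(N + 2828) = √(1224 + 2828) = √4052 = 2*√1013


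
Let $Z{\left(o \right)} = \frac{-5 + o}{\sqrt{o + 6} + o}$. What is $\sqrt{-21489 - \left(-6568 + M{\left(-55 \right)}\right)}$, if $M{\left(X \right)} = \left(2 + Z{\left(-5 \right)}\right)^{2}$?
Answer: $\frac{i \sqrt{59765}}{2} \approx 122.23 i$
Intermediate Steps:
$Z{\left(o \right)} = \frac{-5 + o}{o + \sqrt{6 + o}}$ ($Z{\left(o \right)} = \frac{-5 + o}{\sqrt{6 + o} + o} = \frac{-5 + o}{o + \sqrt{6 + o}}$)
$M{\left(X \right)} = \frac{81}{4}$ ($M{\left(X \right)} = \left(2 + \frac{-5 - 5}{-5 + \sqrt{6 - 5}}\right)^{2} = \left(2 + \frac{1}{-5 + \sqrt{1}} \left(-10\right)\right)^{2} = \left(2 + \frac{1}{-5 + 1} \left(-10\right)\right)^{2} = \left(2 + \frac{1}{-4} \left(-10\right)\right)^{2} = \left(2 - - \frac{5}{2}\right)^{2} = \left(2 + \frac{5}{2}\right)^{2} = \left(\frac{9}{2}\right)^{2} = \frac{81}{4}$)
$\sqrt{-21489 - \left(-6568 + M{\left(-55 \right)}\right)} = \sqrt{-21489 + \left(6568 - \frac{81}{4}\right)} = \sqrt{-21489 + \frac{26191}{4}} = \sqrt{- \frac{59765}{4}} = \frac{i \sqrt{59765}}{2}$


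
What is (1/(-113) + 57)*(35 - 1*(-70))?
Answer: 676200/113 ≈ 5984.1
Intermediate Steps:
(1/(-113) + 57)*(35 - 1*(-70)) = (-1/113 + 57)*(35 + 70) = (6440/113)*105 = 676200/113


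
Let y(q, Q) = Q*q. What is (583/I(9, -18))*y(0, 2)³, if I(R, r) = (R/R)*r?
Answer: 0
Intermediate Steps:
I(R, r) = r (I(R, r) = 1*r = r)
(583/I(9, -18))*y(0, 2)³ = (583/(-18))*(2*0)³ = (583*(-1/18))*0³ = -583/18*0 = 0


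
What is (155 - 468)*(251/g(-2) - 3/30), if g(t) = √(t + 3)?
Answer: -785317/10 ≈ -78532.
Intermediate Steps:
g(t) = √(3 + t)
(155 - 468)*(251/g(-2) - 3/30) = (155 - 468)*(251/(√(3 - 2)) - 3/30) = -313*(251/(√1) - 3*1/30) = -313*(251/1 - ⅒) = -313*(251*1 - ⅒) = -313*(251 - ⅒) = -313*2509/10 = -785317/10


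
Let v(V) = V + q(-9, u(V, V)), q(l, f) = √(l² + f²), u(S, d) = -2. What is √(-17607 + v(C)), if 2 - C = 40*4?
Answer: √(-17765 + √85) ≈ 133.25*I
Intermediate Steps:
q(l, f) = √(f² + l²)
C = -158 (C = 2 - 40*4 = 2 - 1*160 = 2 - 160 = -158)
v(V) = V + √85 (v(V) = V + √((-2)² + (-9)²) = V + √(4 + 81) = V + √85)
√(-17607 + v(C)) = √(-17607 + (-158 + √85)) = √(-17765 + √85)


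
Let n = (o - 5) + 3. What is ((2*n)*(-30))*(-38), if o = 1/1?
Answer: -2280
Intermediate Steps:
o = 1
n = -1 (n = (1 - 5) + 3 = -4 + 3 = -1)
((2*n)*(-30))*(-38) = ((2*(-1))*(-30))*(-38) = -2*(-30)*(-38) = 60*(-38) = -2280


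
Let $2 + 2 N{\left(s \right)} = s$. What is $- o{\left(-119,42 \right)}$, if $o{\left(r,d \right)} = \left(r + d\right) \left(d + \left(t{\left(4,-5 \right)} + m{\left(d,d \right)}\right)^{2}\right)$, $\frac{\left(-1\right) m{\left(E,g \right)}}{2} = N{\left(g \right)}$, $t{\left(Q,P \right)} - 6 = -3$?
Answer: $108647$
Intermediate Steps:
$N{\left(s \right)} = -1 + \frac{s}{2}$
$t{\left(Q,P \right)} = 3$ ($t{\left(Q,P \right)} = 6 - 3 = 3$)
$m{\left(E,g \right)} = 2 - g$ ($m{\left(E,g \right)} = - 2 \left(-1 + \frac{g}{2}\right) = 2 - g$)
$o{\left(r,d \right)} = \left(d + r\right) \left(d + \left(5 - d\right)^{2}\right)$ ($o{\left(r,d \right)} = \left(r + d\right) \left(d + \left(3 - \left(-2 + d\right)\right)^{2}\right) = \left(d + r\right) \left(d + \left(5 - d\right)^{2}\right)$)
$- o{\left(-119,42 \right)} = - (42^{2} + 42 \left(-119\right) + 42 \left(-5 + 42\right)^{2} - 119 \left(-5 + 42\right)^{2}) = - (1764 - 4998 + 42 \cdot 37^{2} - 119 \cdot 37^{2}) = - (1764 - 4998 + 42 \cdot 1369 - 162911) = - (1764 - 4998 + 57498 - 162911) = \left(-1\right) \left(-108647\right) = 108647$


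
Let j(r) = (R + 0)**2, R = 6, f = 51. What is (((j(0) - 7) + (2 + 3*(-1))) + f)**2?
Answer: 6241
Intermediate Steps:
j(r) = 36 (j(r) = (6 + 0)**2 = 6**2 = 36)
(((j(0) - 7) + (2 + 3*(-1))) + f)**2 = (((36 - 7) + (2 + 3*(-1))) + 51)**2 = ((29 + (2 - 3)) + 51)**2 = ((29 - 1) + 51)**2 = (28 + 51)**2 = 79**2 = 6241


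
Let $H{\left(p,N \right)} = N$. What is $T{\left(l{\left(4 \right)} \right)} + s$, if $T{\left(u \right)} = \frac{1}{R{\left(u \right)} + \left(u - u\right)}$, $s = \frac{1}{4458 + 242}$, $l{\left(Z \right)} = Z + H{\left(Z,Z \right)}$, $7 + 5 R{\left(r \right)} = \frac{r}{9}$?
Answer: $- \frac{42289}{51700} \approx -0.81797$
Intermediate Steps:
$R{\left(r \right)} = - \frac{7}{5} + \frac{r}{45}$ ($R{\left(r \right)} = - \frac{7}{5} + \frac{r \frac{1}{9}}{5} = - \frac{7}{5} + \frac{\frac{1}{9} r}{5} = - \frac{7}{5} + \frac{r}{45}$)
$l{\left(Z \right)} = 2 Z$ ($l{\left(Z \right)} = Z + Z = 2 Z$)
$s = \frac{1}{4700} \approx 0.00021277$
$T{\left(u \right)} = \frac{1}{- \frac{7}{5} + \frac{u}{45}}$ ($T{\left(u \right)} = \frac{1}{\left(- \frac{7}{5} + \frac{u}{45}\right) + \left(u - u\right)} = \frac{1}{\left(- \frac{7}{5} + \frac{u}{45}\right) + 0} = \frac{1}{- \frac{7}{5} + \frac{u}{45}}$)
$T{\left(l{\left(4 \right)} \right)} + s = \frac{45}{-63 + 2 \cdot 4} + \frac{1}{4700} = \frac{45}{-63 + 8} + \frac{1}{4700} = \frac{45}{-55} + \frac{1}{4700} = 45 \left(- \frac{1}{55}\right) + \frac{1}{4700} = - \frac{9}{11} + \frac{1}{4700} = - \frac{42289}{51700}$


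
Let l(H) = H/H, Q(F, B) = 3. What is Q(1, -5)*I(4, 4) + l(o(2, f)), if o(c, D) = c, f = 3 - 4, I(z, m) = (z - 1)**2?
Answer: 28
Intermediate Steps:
I(z, m) = (-1 + z)**2
f = -1
l(H) = 1
Q(1, -5)*I(4, 4) + l(o(2, f)) = 3*(-1 + 4)**2 + 1 = 3*3**2 + 1 = 3*9 + 1 = 27 + 1 = 28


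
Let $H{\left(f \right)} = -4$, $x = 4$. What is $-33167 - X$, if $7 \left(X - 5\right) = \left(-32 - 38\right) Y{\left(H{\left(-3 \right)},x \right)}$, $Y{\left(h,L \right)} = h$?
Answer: $-33212$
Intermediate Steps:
$X = 45$ ($X = 5 + \frac{\left(-32 - 38\right) \left(-4\right)}{7} = 5 + \frac{\left(-70\right) \left(-4\right)}{7} = 5 + \frac{1}{7} \cdot 280 = 5 + 40 = 45$)
$-33167 - X = -33167 - 45 = -33212$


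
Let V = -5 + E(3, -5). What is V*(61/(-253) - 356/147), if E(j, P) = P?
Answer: 990350/37191 ≈ 26.629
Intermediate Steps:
V = -10 (V = -5 - 5 = -10)
V*(61/(-253) - 356/147) = -10*(61/(-253) - 356/147) = -10*(61*(-1/253) - 356*1/147) = -10*(-61/253 - 356/147) = -10*(-99035/37191) = 990350/37191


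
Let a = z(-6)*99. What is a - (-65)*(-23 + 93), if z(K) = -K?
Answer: 5144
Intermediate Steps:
a = 594 (a = -1*(-6)*99 = 6*99 = 594)
a - (-65)*(-23 + 93) = 594 - (-65)*(-23 + 93) = 594 - (-65)*70 = 594 - 1*(-4550) = 594 + 4550 = 5144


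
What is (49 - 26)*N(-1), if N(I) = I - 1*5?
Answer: -138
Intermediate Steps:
N(I) = -5 + I (N(I) = I - 5 = -5 + I)
(49 - 26)*N(-1) = (49 - 26)*(-5 - 1) = 23*(-6) = -138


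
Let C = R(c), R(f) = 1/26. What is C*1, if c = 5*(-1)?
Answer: 1/26 ≈ 0.038462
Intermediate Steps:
c = -5
R(f) = 1/26
C = 1/26 ≈ 0.038462
C*1 = (1/26)*1 = 1/26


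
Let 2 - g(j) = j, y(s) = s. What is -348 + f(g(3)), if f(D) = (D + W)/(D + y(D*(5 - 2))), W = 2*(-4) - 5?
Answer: -689/2 ≈ -344.50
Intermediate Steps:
g(j) = 2 - j
W = -13 (W = -8 - 5 = -13)
f(D) = (-13 + D)/(4*D) (f(D) = (D - 13)/(D + D*(5 - 2)) = (-13 + D)/(D + D*3) = (-13 + D)/(D + 3*D) = (-13 + D)/((4*D)) = (-13 + D)*(1/(4*D)) = (-13 + D)/(4*D))
-348 + f(g(3)) = -348 + (-13 + (2 - 1*3))/(4*(2 - 1*3)) = -348 + (-13 + (2 - 3))/(4*(2 - 3)) = -348 + (¼)*(-13 - 1)/(-1) = -348 + (¼)*(-1)*(-14) = -348 + 7/2 = -689/2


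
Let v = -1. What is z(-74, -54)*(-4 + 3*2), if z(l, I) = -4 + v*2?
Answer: -12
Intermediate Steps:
z(l, I) = -6 (z(l, I) = -4 - 1*2 = -4 - 2 = -6)
z(-74, -54)*(-4 + 3*2) = -6*(-4 + 3*2) = -6*(-4 + 6) = -6*2 = -12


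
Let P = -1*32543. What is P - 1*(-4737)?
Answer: -27806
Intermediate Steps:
P = -32543
P - 1*(-4737) = -32543 - 1*(-4737) = -32543 + 4737 = -27806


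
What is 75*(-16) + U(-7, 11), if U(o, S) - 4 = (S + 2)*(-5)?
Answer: -1261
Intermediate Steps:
U(o, S) = -6 - 5*S (U(o, S) = 4 + (S + 2)*(-5) = 4 + (2 + S)*(-5) = 4 + (-10 - 5*S) = -6 - 5*S)
75*(-16) + U(-7, 11) = 75*(-16) + (-6 - 5*11) = -1200 + (-6 - 55) = -1200 - 61 = -1261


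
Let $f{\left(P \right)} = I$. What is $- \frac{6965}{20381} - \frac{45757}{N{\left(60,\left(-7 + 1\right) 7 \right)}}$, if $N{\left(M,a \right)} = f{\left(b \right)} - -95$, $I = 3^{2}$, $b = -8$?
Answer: $- \frac{933297777}{2119624} \approx -440.31$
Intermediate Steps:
$I = 9$
$f{\left(P \right)} = 9$
$N{\left(M,a \right)} = 104$ ($N{\left(M,a \right)} = 9 - -95 = 9 + 95 = 104$)
$- \frac{6965}{20381} - \frac{45757}{N{\left(60,\left(-7 + 1\right) 7 \right)}} = - \frac{6965}{20381} - \frac{45757}{104} = - \frac{933297777}{2119624}$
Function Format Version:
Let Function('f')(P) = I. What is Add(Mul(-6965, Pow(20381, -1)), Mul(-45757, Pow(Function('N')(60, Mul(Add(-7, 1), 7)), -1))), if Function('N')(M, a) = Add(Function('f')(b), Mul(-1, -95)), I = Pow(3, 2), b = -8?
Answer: Rational(-933297777, 2119624) ≈ -440.31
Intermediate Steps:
I = 9
Function('f')(P) = 9
Function('N')(M, a) = 104 (Function('N')(M, a) = Add(9, Mul(-1, -95)) = Add(9, 95) = 104)
Add(Mul(-6965, Pow(20381, -1)), Mul(-45757, Pow(Function('N')(60, Mul(Add(-7, 1), 7)), -1))) = Add(Mul(-6965, Pow(20381, -1)), Mul(-45757, Pow(104, -1))) = Add(Mul(-6965, Rational(1, 20381)), Mul(-45757, Rational(1, 104))) = Add(Rational(-6965, 20381), Rational(-45757, 104)) = Rational(-933297777, 2119624)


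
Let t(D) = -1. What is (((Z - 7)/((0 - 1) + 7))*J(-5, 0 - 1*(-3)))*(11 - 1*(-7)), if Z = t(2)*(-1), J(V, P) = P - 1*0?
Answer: -54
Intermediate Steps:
J(V, P) = P (J(V, P) = P + 0 = P)
Z = 1 (Z = -1*(-1) = 1)
(((Z - 7)/((0 - 1) + 7))*J(-5, 0 - 1*(-3)))*(11 - 1*(-7)) = (((1 - 7)/((0 - 1) + 7))*(0 - 1*(-3)))*(11 - 1*(-7)) = ((-6/(-1 + 7))*(0 + 3))*(11 + 7) = (-6/6*3)*18 = (-6*⅙*3)*18 = -1*3*18 = -3*18 = -54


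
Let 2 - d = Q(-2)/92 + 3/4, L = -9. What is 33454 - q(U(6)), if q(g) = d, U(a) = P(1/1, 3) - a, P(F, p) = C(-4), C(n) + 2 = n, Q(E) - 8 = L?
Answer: 769413/23 ≈ 33453.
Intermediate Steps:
Q(E) = -1 (Q(E) = 8 - 9 = -1)
C(n) = -2 + n
P(F, p) = -6 (P(F, p) = -2 - 4 = -6)
U(a) = -6 - a
d = 29/23 (d = 2 - (-1/92 + 3/4) = 2 - (-1*1/92 + 3*(¼)) = 2 - (-1/92 + ¾) = 2 - 1*17/23 = 2 - 17/23 = 29/23 ≈ 1.2609)
q(g) = 29/23
33454 - q(U(6)) = 33454 - 1*29/23 = 33454 - 29/23 = 769413/23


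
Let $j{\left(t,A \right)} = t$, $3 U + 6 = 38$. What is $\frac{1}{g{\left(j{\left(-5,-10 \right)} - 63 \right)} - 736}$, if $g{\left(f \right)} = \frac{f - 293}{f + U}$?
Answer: $- \frac{172}{125509} \approx -0.0013704$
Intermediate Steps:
$U = \frac{32}{3}$ ($U = -2 + \frac{1}{3} \cdot 38 = -2 + \frac{38}{3} = \frac{32}{3} \approx 10.667$)
$g{\left(f \right)} = \frac{-293 + f}{\frac{32}{3} + f}$ ($g{\left(f \right)} = \frac{f - 293}{f + \frac{32}{3}} = \frac{-293 + f}{\frac{32}{3} + f}$)
$\frac{1}{g{\left(j{\left(-5,-10 \right)} - 63 \right)} - 736} = \frac{1}{\frac{3 \left(-293 - 68\right)}{32 + 3 \left(-5 - 63\right)} - 736} = \frac{1}{\frac{3 \left(-293 - 68\right)}{32 + 3 \left(-68\right)} - 736} = \frac{1}{3 \frac{1}{32 - 204} \left(-361\right) - 736} = \frac{1}{3 \frac{1}{-172} \left(-361\right) - 736} = \frac{1}{3 \left(- \frac{1}{172}\right) \left(-361\right) - 736} = \frac{1}{\frac{1083}{172} - 736} = \frac{1}{- \frac{125509}{172}} = - \frac{172}{125509}$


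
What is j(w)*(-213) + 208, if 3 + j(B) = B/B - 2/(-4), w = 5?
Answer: 1055/2 ≈ 527.50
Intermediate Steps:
j(B) = -3/2 (j(B) = -3 + (B/B - 2/(-4)) = -3 + (1 - 2*(-¼)) = -3 + (1 + ½) = -3 + 3/2 = -3/2)
j(w)*(-213) + 208 = -3/2*(-213) + 208 = 639/2 + 208 = 1055/2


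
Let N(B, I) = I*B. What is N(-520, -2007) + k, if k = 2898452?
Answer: 3942092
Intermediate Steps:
N(B, I) = B*I
N(-520, -2007) + k = -520*(-2007) + 2898452 = 1043640 + 2898452 = 3942092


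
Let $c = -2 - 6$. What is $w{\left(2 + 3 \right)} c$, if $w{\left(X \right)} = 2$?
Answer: $-16$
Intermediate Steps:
$c = -8$ ($c = -2 - 6 = -8$)
$w{\left(2 + 3 \right)} c = 2 \left(-8\right) = -16$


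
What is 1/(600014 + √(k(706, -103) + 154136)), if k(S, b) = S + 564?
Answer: 300007/180008322395 - √155406/360016644790 ≈ 1.6655e-6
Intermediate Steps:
k(S, b) = 564 + S
1/(600014 + √(k(706, -103) + 154136)) = 1/(600014 + √((564 + 706) + 154136)) = 1/(600014 + √(1270 + 154136)) = 1/(600014 + √155406)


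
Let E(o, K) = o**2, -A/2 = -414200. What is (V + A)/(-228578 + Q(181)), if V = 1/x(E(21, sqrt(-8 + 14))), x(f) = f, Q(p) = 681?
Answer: -365324401/100502577 ≈ -3.6350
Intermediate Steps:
A = 828400 (A = -2*(-414200) = 828400)
V = 1/441 (V = 1/(21**2) = 1/441 ≈ 0.0022676)
(V + A)/(-228578 + Q(181)) = (1/441 + 828400)/(-228578 + 681) = (365324401/441)/(-227897) = (365324401/441)*(-1/227897) = -365324401/100502577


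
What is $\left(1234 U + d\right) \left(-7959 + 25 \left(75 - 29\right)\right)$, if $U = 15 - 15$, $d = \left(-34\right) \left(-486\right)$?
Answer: $-112511916$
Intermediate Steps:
$d = 16524$
$U = 0$
$\left(1234 U + d\right) \left(-7959 + 25 \left(75 - 29\right)\right) = \left(1234 \cdot 0 + 16524\right) \left(-7959 + 25 \left(75 - 29\right)\right) = \left(0 + 16524\right) \left(-7959 + 25 \cdot 46\right) = 16524 \left(-7959 + 1150\right) = 16524 \left(-6809\right) = -112511916$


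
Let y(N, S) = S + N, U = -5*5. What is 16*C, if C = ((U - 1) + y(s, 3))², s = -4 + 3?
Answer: 9216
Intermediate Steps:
s = -1
U = -25
y(N, S) = N + S
C = 576 (C = ((-25 - 1) + (-1 + 3))² = (-26 + 2)² = (-24)² = 576)
16*C = 16*576 = 9216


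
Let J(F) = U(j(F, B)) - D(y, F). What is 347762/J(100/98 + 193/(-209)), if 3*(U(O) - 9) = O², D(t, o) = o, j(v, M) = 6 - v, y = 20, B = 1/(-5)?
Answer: 36472611204722/2151921819 ≈ 16949.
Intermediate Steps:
B = -⅕ ≈ -0.20000
U(O) = 9 + O²/3
J(F) = 9 - F + (6 - F)²/3 (J(F) = (9 + (6 - F)²/3) - F = 9 - F + (6 - F)²/3)
347762/J(100/98 + 193/(-209)) = 347762/(21 - 5*(100/98 + 193/(-209)) + (100/98 + 193/(-209))²/3) = 347762/(21 - 5*(100*(1/98) + 193*(-1/209)) + (100*(1/98) + 193*(-1/209))²/3) = 347762/(21 - 5*(50/49 - 193/209) + (50/49 - 193/209)²/3) = 347762/(21 - 5*993/10241 + (993/10241)²/3) = 347762/(21 - 4965/10241 + (⅓)*(986049/104878081)) = 347762/(21 - 4965/10241 + 328683/104878081) = 347762/(2151921819/104878081) = 347762*(104878081/2151921819) = 36472611204722/2151921819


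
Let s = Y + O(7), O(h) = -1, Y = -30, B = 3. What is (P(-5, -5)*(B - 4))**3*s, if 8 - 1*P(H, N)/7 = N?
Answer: 23360701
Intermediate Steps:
P(H, N) = 56 - 7*N
s = -31 (s = -30 - 1 = -31)
(P(-5, -5)*(B - 4))**3*s = ((56 - 7*(-5))*(3 - 4))**3*(-31) = ((56 + 35)*(-1))**3*(-31) = (91*(-1))**3*(-31) = (-91)**3*(-31) = -753571*(-31) = 23360701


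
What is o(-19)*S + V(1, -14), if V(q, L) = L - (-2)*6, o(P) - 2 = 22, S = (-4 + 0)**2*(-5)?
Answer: -1922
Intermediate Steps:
S = -80 (S = (-4)**2*(-5) = 16*(-5) = -80)
o(P) = 24 (o(P) = 2 + 22 = 24)
V(q, L) = 12 + L (V(q, L) = L - 1*(-12) = L + 12 = 12 + L)
o(-19)*S + V(1, -14) = 24*(-80) + (12 - 14) = -1920 - 2 = -1922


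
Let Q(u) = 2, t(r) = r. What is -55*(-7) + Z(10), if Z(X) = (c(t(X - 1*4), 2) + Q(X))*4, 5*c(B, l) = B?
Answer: 1989/5 ≈ 397.80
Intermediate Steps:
c(B, l) = B/5
Z(X) = 24/5 + 4*X/5 (Z(X) = ((X - 1*4)/5 + 2)*4 = ((X - 4)/5 + 2)*4 = ((-4 + X)/5 + 2)*4 = ((-⅘ + X/5) + 2)*4 = (6/5 + X/5)*4 = 24/5 + 4*X/5)
-55*(-7) + Z(10) = -55*(-7) + (24/5 + (⅘)*10) = 385 + (24/5 + 8) = 385 + 64/5 = 1989/5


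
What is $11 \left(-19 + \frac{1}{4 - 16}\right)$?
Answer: $- \frac{2519}{12} \approx -209.92$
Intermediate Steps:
$11 \left(-19 + \frac{1}{4 - 16}\right) = 11 \left(-19 + \frac{1}{-12}\right) = 11 \left(-19 - \frac{1}{12}\right) = 11 \left(- \frac{229}{12}\right) = - \frac{2519}{12}$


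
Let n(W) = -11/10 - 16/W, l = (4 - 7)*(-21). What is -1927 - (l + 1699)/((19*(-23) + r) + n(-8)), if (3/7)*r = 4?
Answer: -24618521/12803 ≈ -1922.9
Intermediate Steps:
r = 28/3 (r = (7/3)*4 = 28/3 ≈ 9.3333)
l = 63 (l = -3*(-21) = 63)
n(W) = -11/10 - 16/W (n(W) = -11*1/10 - 16/W = -11/10 - 16/W)
-1927 - (l + 1699)/((19*(-23) + r) + n(-8)) = -1927 - (63 + 1699)/((19*(-23) + 28/3) + (-11/10 - 16/(-8))) = -1927 - 1762/((-437 + 28/3) + (-11/10 - 16*(-1/8))) = -1927 - 1762/(-1283/3 + (-11/10 + 2)) = -1927 - 1762/(-1283/3 + 9/10) = -1927 - 1762/(-12803/30) = -1927 - 1762*(-30)/12803 = -1927 - 1*(-52860/12803) = -1927 + 52860/12803 = -24618521/12803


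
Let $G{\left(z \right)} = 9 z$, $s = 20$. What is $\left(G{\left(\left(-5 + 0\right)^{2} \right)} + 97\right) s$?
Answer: $6440$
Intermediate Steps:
$\left(G{\left(\left(-5 + 0\right)^{2} \right)} + 97\right) s = \left(9 \left(-5 + 0\right)^{2} + 97\right) 20 = \left(9 \left(-5\right)^{2} + 97\right) 20 = \left(9 \cdot 25 + 97\right) 20 = \left(225 + 97\right) 20 = 322 \cdot 20 = 6440$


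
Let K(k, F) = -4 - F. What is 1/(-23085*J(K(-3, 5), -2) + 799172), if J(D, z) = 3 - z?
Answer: 1/683747 ≈ 1.4625e-6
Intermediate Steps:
1/(-23085*J(K(-3, 5), -2) + 799172) = 1/(-23085*(3 - 1*(-2)) + 799172) = 1/(-23085*(3 + 2) + 799172) = 1/(-23085*5 + 799172) = 1/(-115425 + 799172) = 1/683747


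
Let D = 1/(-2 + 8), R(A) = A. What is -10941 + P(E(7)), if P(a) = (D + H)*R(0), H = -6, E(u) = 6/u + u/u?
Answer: -10941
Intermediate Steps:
D = 1/6 ≈ 0.16667
E(u) = 1 + 6/u (E(u) = 6/u + 1 = 1 + 6/u)
P(a) = 0 (P(a) = (1/6 - 6)*0 = -35/6*0 = 0)
-10941 + P(E(7)) = -10941 + 0 = -10941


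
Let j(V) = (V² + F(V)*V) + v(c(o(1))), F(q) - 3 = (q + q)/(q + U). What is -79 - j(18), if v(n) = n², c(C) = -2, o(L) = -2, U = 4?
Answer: -5395/11 ≈ -490.45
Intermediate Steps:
F(q) = 3 + 2*q/(4 + q) (F(q) = 3 + (q + q)/(q + 4) = 3 + (2*q)/(4 + q) = 3 + 2*q/(4 + q))
j(V) = 4 + V² + V*(12 + 5*V)/(4 + V) (j(V) = (V² + ((12 + 5*V)/(4 + V))*V) + (-2)² = (V² + V*(12 + 5*V)/(4 + V)) + 4 = 4 + V² + V*(12 + 5*V)/(4 + V))
-79 - j(18) = -79 - (16 + 18³ + 9*18² + 16*18)/(4 + 18) = -79 - (16 + 5832 + 9*324 + 288)/22 = -79 - (16 + 5832 + 2916 + 288)/22 = -79 - 9052/22 = -79 - 1*4526/11 = -79 - 4526/11 = -5395/11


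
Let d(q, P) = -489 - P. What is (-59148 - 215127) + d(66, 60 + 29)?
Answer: -274853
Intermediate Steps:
(-59148 - 215127) + d(66, 60 + 29) = (-59148 - 215127) + (-489 - (60 + 29)) = -274275 + (-489 - 1*89) = -274275 + (-489 - 89) = -274275 - 578 = -274853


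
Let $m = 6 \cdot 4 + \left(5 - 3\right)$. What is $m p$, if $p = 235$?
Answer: $6110$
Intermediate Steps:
$m = 26$ ($m = 24 + 2 = 26$)
$m p = 26 \cdot 235 = 6110$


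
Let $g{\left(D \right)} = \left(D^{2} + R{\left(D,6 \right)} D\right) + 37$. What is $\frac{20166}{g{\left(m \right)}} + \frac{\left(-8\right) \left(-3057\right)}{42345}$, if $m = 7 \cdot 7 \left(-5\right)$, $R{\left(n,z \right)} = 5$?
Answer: $\frac{764282314}{830484255} \approx 0.92029$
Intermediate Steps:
$m = -245$ ($m = 49 \left(-5\right) = -245$)
$g{\left(D \right)} = 37 + D^{2} + 5 D$ ($g{\left(D \right)} = \left(D^{2} + 5 D\right) + 37 = 37 + D^{2} + 5 D$)
$\frac{20166}{g{\left(m \right)}} + \frac{\left(-8\right) \left(-3057\right)}{42345} = \frac{20166}{37 + \left(-245\right)^{2} + 5 \left(-245\right)} + \frac{\left(-8\right) \left(-3057\right)}{42345} = \frac{20166}{37 + 60025 - 1225} + 24456 \cdot \frac{1}{42345} = \frac{20166}{58837} + \frac{8152}{14115} = \frac{764282314}{830484255}$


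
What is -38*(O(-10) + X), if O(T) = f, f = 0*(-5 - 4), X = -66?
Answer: 2508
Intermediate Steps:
f = 0 (f = 0*(-9) = 0)
O(T) = 0
-38*(O(-10) + X) = -38*(0 - 66) = -38*(-66) = 2508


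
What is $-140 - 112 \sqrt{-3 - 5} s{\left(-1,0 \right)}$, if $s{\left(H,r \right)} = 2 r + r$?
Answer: $-140$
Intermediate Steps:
$s{\left(H,r \right)} = 3 r$
$-140 - 112 \sqrt{-3 - 5} s{\left(-1,0 \right)} = -140 - 112 \sqrt{-3 - 5} \cdot 3 \cdot 0 = -140 - 112 \sqrt{-8} \cdot 0 = -140 - 112 \cdot 2 i \sqrt{2} \cdot 0 = -140 - 0 = -140 + 0 = -140$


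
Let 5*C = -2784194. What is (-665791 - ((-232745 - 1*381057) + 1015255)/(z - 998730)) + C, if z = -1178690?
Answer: -2662178177663/2177420 ≈ -1.2226e+6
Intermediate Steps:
C = -2784194/5 (C = (⅕)*(-2784194) = -2784194/5 ≈ -5.5684e+5)
(-665791 - ((-232745 - 1*381057) + 1015255)/(z - 998730)) + C = (-665791 - ((-232745 - 1*381057) + 1015255)/(-1178690 - 998730)) - 2784194/5 = (-665791 - ((-232745 - 381057) + 1015255)/(-2177420)) - 2784194/5 = (-665791 - (-613802 + 1015255)*(-1)/2177420) - 2784194/5 = (-665791 - 401453*(-1)/2177420) - 2784194/5 = (-665791 - 1*(-401453/2177420)) - 2784194/5 = (-665791 + 401453/2177420) - 2784194/5 = -1449706237767/2177420 - 2784194/5 = -2662178177663/2177420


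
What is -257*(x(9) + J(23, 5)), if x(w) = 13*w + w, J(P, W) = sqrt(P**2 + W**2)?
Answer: -32382 - 257*sqrt(554) ≈ -38431.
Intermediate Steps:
x(w) = 14*w
-257*(x(9) + J(23, 5)) = -257*(14*9 + sqrt(23**2 + 5**2)) = -257*(126 + sqrt(529 + 25)) = -257*(126 + sqrt(554)) = -32382 - 257*sqrt(554)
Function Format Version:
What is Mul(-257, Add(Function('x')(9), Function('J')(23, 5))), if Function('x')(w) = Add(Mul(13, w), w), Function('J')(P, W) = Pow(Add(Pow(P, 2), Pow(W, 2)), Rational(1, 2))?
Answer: Add(-32382, Mul(-257, Pow(554, Rational(1, 2)))) ≈ -38431.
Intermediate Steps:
Function('x')(w) = Mul(14, w)
Mul(-257, Add(Function('x')(9), Function('J')(23, 5))) = Mul(-257, Add(Mul(14, 9), Pow(Add(Pow(23, 2), Pow(5, 2)), Rational(1, 2)))) = Mul(-257, Add(126, Pow(Add(529, 25), Rational(1, 2)))) = Mul(-257, Add(126, Pow(554, Rational(1, 2)))) = Add(-32382, Mul(-257, Pow(554, Rational(1, 2))))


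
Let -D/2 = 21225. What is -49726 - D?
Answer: -7276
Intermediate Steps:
D = -42450 (D = -2*21225 = -42450)
-49726 - D = -49726 - 1*(-42450) = -49726 + 42450 = -7276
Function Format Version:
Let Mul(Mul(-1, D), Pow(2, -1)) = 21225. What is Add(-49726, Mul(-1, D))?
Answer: -7276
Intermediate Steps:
D = -42450 (D = Mul(-2, 21225) = -42450)
Add(-49726, Mul(-1, D)) = Add(-49726, Mul(-1, -42450)) = Add(-49726, 42450) = -7276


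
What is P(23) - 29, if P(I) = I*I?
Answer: 500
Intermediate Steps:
P(I) = I**2
P(23) - 29 = 23**2 - 29 = 529 - 29 = 500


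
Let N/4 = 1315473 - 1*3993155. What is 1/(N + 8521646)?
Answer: -1/2189082 ≈ -4.5681e-7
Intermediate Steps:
N = -10710728 (N = 4*(1315473 - 1*3993155) = 4*(1315473 - 3993155) = 4*(-2677682) = -10710728)
1/(N + 8521646) = 1/(-10710728 + 8521646) = 1/(-2189082) = -1/2189082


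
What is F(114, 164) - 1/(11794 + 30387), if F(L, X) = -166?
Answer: -7002047/42181 ≈ -166.00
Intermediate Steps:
F(114, 164) - 1/(11794 + 30387) = -166 - 1/(11794 + 30387) = -166 - 1/42181 = -7002047/42181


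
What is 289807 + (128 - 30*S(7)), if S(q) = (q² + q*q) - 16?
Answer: 287475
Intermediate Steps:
S(q) = -16 + 2*q² (S(q) = (q² + q²) - 16 = 2*q² - 16 = -16 + 2*q²)
289807 + (128 - 30*S(7)) = 289807 + (128 - 30*(-16 + 2*7²)) = 289807 + (128 - 30*(-16 + 2*49)) = 289807 + (128 - 30*(-16 + 98)) = 289807 + (128 - 30*82) = 289807 + (128 - 2460) = 289807 - 2332 = 287475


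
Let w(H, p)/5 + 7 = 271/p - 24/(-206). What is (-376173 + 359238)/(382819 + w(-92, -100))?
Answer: -11628700/262836109 ≈ -0.044243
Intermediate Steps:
w(H, p) = -3545/103 + 1355/p (w(H, p) = -35 + 5*(271/p - 24/(-206)) = -35 + 5*(271/p - 24*(-1/206)) = -35 + 5*(271/p + 12/103) = -35 + 5*(12/103 + 271/p) = -35 + (60/103 + 1355/p) = -3545/103 + 1355/p)
(-376173 + 359238)/(382819 + w(-92, -100)) = (-376173 + 359238)/(382819 + (-3545/103 + 1355/(-100))) = -16935/(382819 + (-3545/103 + 1355*(-1/100))) = -16935/(382819 + (-3545/103 - 271/20)) = -16935/(382819 - 98813/2060) = -16935/788508327/2060 = -16935*2060/788508327 = -11628700/262836109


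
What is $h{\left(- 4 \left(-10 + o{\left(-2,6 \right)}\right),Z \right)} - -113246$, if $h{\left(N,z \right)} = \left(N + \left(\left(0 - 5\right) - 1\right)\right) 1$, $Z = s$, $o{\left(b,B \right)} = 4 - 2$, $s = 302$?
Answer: $113272$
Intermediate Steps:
$o{\left(b,B \right)} = 2$ ($o{\left(b,B \right)} = 4 - 2 = 2$)
$Z = 302$
$h{\left(N,z \right)} = -6 + N$ ($h{\left(N,z \right)} = \left(N - 6\right) 1 = \left(-6 + N\right) 1 = -6 + N$)
$h{\left(- 4 \left(-10 + o{\left(-2,6 \right)}\right),Z \right)} - -113246 = \left(-6 - 4 \left(-10 + 2\right)\right) - -113246 = \left(-6 - -32\right) + 113246 = \left(-6 + 32\right) + 113246 = 26 + 113246 = 113272$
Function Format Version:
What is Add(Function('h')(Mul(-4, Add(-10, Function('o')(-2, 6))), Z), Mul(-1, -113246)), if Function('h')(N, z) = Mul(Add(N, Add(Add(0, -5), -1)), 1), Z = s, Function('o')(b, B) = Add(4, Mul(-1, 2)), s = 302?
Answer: 113272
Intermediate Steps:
Function('o')(b, B) = 2 (Function('o')(b, B) = Add(4, -2) = 2)
Z = 302
Function('h')(N, z) = Add(-6, N) (Function('h')(N, z) = Mul(Add(N, Add(-5, -1)), 1) = Mul(Add(N, -6), 1) = Mul(Add(-6, N), 1) = Add(-6, N))
Add(Function('h')(Mul(-4, Add(-10, Function('o')(-2, 6))), Z), Mul(-1, -113246)) = Add(Add(-6, Mul(-4, Add(-10, 2))), Mul(-1, -113246)) = Add(Add(-6, Mul(-4, -8)), 113246) = Add(Add(-6, 32), 113246) = Add(26, 113246) = 113272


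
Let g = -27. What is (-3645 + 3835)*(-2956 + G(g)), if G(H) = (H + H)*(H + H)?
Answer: -7600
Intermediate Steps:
G(H) = 4*H**2 (G(H) = (2*H)*(2*H) = 4*H**2)
(-3645 + 3835)*(-2956 + G(g)) = (-3645 + 3835)*(-2956 + 4*(-27)**2) = 190*(-2956 + 4*729) = 190*(-2956 + 2916) = 190*(-40) = -7600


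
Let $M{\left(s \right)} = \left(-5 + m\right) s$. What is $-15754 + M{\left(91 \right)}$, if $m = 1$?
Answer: $-16118$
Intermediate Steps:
$M{\left(s \right)} = - 4 s$ ($M{\left(s \right)} = \left(-5 + 1\right) s = - 4 s$)
$-15754 + M{\left(91 \right)} = -15754 - 364 = -16118$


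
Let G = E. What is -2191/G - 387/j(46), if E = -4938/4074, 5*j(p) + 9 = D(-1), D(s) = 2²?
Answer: 1806190/823 ≈ 2194.6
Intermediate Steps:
D(s) = 4
j(p) = -1 (j(p) = -9/5 + (⅕)*4 = -9/5 + ⅘ = -1)
E = -823/679 (E = -4938*1/4074 = -823/679 ≈ -1.2121)
G = -823/679 ≈ -1.2121
-2191/G - 387/j(46) = -2191/(-823/679) - 387/(-1) = -2191*(-679/823) - 387*(-1) = 1487689/823 + 387 = 1806190/823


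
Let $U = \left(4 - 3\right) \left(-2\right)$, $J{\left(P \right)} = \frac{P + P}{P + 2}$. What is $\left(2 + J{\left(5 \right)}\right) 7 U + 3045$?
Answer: $2997$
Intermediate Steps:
$J{\left(P \right)} = \frac{2 P}{2 + P}$
$U = -2$ ($U = 1 \left(-2\right) = -2$)
$\left(2 + J{\left(5 \right)}\right) 7 U + 3045 = \left(2 + 2 \cdot 5 \frac{1}{2 + 5}\right) 7 \left(-2\right) + 3045 = \left(2 + 2 \cdot 5 \cdot \frac{1}{7}\right) 7 \left(-2\right) + 3045 = \left(2 + \frac{10}{7}\right) 7 \left(-2\right) + 3045 = \frac{24}{7} \cdot 7 \left(-2\right) + 3045 = 24 \left(-2\right) + 3045 = -48 + 3045 = 2997$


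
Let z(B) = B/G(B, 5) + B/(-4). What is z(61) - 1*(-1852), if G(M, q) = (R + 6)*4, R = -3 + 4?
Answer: 25745/14 ≈ 1838.9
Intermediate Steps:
R = 1
G(M, q) = 28 (G(M, q) = (1 + 6)*4 = 7*4 = 28)
z(B) = -3*B/14 (z(B) = B/28 + B/(-4) = B*(1/28) + B*(-1/4) = B/28 - B/4 = -3*B/14)
z(61) - 1*(-1852) = -3/14*61 - 1*(-1852) = -183/14 + 1852 = 25745/14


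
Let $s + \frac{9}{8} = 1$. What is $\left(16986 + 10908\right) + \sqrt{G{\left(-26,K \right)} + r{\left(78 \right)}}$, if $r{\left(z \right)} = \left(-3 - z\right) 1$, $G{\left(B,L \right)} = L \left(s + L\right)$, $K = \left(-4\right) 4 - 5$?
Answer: $27894 + \frac{\sqrt{5802}}{4} \approx 27913.0$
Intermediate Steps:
$s = - \frac{1}{8}$ ($s = - \frac{9}{8} + 1 = - \frac{1}{8} \approx -0.125$)
$K = -21$ ($K = -16 - 5 = -21$)
$G{\left(B,L \right)} = L \left(- \frac{1}{8} + L\right)$
$r{\left(z \right)} = -3 - z$
$\left(16986 + 10908\right) + \sqrt{G{\left(-26,K \right)} + r{\left(78 \right)}} = \left(16986 + 10908\right) + \sqrt{- 21 \left(- \frac{1}{8} - 21\right) - 81} = 27894 + \sqrt{\left(-21\right) \left(- \frac{169}{8}\right) - 81} = 27894 + \sqrt{\frac{3549}{8} - 81} = 27894 + \sqrt{\frac{2901}{8}} = 27894 + \frac{\sqrt{5802}}{4}$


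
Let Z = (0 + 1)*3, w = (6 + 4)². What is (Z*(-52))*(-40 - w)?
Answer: 21840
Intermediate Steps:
w = 100 (w = 10² = 100)
Z = 3 (Z = 1*3 = 3)
(Z*(-52))*(-40 - w) = (3*(-52))*(-40 - 1*100) = -156*(-40 - 100) = -156*(-140) = 21840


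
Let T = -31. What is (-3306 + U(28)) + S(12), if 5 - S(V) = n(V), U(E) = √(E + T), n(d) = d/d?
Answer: -3302 + I*√3 ≈ -3302.0 + 1.732*I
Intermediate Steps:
n(d) = 1
U(E) = √(-31 + E) (U(E) = √(E - 31) = √(-31 + E))
S(V) = 4 (S(V) = 5 - 1*1 = 5 - 1 = 4)
(-3306 + U(28)) + S(12) = (-3306 + √(-31 + 28)) + 4 = (-3306 + √(-3)) + 4 = (-3306 + I*√3) + 4 = -3302 + I*√3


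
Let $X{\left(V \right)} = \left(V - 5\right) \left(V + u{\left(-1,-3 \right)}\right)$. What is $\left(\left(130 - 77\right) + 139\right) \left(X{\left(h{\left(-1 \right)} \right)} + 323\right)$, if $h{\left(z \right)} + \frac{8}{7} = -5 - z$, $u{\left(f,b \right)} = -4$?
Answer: $\frac{3911232}{49} \approx 79821.0$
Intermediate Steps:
$h{\left(z \right)} = - \frac{43}{7} - z$ ($h{\left(z \right)} = - \frac{8}{7} - \left(5 + z\right) = - \frac{43}{7} - z$)
$X{\left(V \right)} = \left(-5 + V\right) \left(-4 + V\right)$ ($X{\left(V \right)} = \left(V - 5\right) \left(V - 4\right) = \left(-5 + V\right) \left(-4 + V\right)$)
$\left(\left(130 - 77\right) + 139\right) \left(X{\left(h{\left(-1 \right)} \right)} + 323\right) = \left(\left(130 - 77\right) + 139\right) \left(\left(20 + \left(- \frac{43}{7} - -1\right)^{2} - 9 \left(- \frac{43}{7} - -1\right)\right) + 323\right) = \left(53 + 139\right) \left(\left(20 + \left(- \frac{43}{7} + 1\right)^{2} - 9 \left(- \frac{43}{7} + 1\right)\right) + 323\right) = 192 \left(\left(20 + \left(- \frac{36}{7}\right)^{2} - - \frac{324}{7}\right) + 323\right) = 192 \left(\left(20 + \frac{1296}{49} + \frac{324}{7}\right) + 323\right) = 192 \left(\frac{4544}{49} + 323\right) = 192 \cdot \frac{20371}{49} = \frac{3911232}{49}$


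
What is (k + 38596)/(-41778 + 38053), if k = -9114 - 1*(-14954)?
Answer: -44436/3725 ≈ -11.929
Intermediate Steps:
k = 5840 (k = -9114 + 14954 = 5840)
(k + 38596)/(-41778 + 38053) = (5840 + 38596)/(-41778 + 38053) = 44436/(-3725) = 44436*(-1/3725) = -44436/3725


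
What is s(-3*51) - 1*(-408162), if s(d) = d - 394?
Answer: 407615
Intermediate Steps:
s(d) = -394 + d
s(-3*51) - 1*(-408162) = (-394 - 3*51) - 1*(-408162) = (-394 - 153) + 408162 = -547 + 408162 = 407615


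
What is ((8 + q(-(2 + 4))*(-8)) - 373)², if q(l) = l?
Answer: 100489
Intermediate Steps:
((8 + q(-(2 + 4))*(-8)) - 373)² = ((8 - (2 + 4)*(-8)) - 373)² = ((8 - 1*6*(-8)) - 373)² = ((8 - 6*(-8)) - 373)² = ((8 + 48) - 373)² = (56 - 373)² = (-317)² = 100489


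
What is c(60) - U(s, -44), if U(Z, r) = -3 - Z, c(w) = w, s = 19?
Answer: 82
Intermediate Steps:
c(60) - U(s, -44) = 60 - (-3 - 1*19) = 60 - (-3 - 19) = 60 - 1*(-22) = 60 + 22 = 82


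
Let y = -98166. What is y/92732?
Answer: -49083/46366 ≈ -1.0586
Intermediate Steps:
y/92732 = -98166/92732 = -98166*1/92732 = -49083/46366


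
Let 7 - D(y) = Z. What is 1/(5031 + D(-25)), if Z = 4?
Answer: 1/5034 ≈ 0.00019865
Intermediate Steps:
D(y) = 3 (D(y) = 7 - 1*4 = 7 - 4 = 3)
1/(5031 + D(-25)) = 1/(5031 + 3) = 1/5034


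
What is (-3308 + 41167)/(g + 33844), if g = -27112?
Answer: 2227/396 ≈ 5.6237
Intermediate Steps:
(-3308 + 41167)/(g + 33844) = (-3308 + 41167)/(-27112 + 33844) = 37859/6732 = 37859*(1/6732) = 2227/396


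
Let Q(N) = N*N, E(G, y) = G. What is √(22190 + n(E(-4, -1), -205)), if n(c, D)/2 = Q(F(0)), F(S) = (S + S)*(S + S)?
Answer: √22190 ≈ 148.96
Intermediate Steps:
F(S) = 4*S² (F(S) = (2*S)*(2*S) = 4*S²)
Q(N) = N²
n(c, D) = 0 (n(c, D) = 2*(4*0²)² = 2*(4*0)² = 2*0² = 2*0 = 0)
√(22190 + n(E(-4, -1), -205)) = √(22190 + 0) = √22190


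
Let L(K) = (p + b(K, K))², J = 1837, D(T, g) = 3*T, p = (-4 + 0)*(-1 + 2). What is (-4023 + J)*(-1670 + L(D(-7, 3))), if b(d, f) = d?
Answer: 2284370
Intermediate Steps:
p = -4 (p = -4*1 = -4)
L(K) = (-4 + K)²
(-4023 + J)*(-1670 + L(D(-7, 3))) = (-4023 + 1837)*(-1670 + (-4 + 3*(-7))²) = -2186*(-1670 + (-4 - 21)²) = -2186*(-1670 + (-25)²) = -2186*(-1670 + 625) = -2186*(-1045) = 2284370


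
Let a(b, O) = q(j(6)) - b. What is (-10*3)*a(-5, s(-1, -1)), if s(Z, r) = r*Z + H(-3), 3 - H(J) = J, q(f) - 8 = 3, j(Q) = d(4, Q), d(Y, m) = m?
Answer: -480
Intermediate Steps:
j(Q) = Q
q(f) = 11 (q(f) = 8 + 3 = 11)
H(J) = 3 - J
s(Z, r) = 6 + Z*r (s(Z, r) = r*Z + (3 - 1*(-3)) = Z*r + (3 + 3) = Z*r + 6 = 6 + Z*r)
a(b, O) = 11 - b
(-10*3)*a(-5, s(-1, -1)) = (-10*3)*(11 - 1*(-5)) = -30*(11 + 5) = -30*16 = -480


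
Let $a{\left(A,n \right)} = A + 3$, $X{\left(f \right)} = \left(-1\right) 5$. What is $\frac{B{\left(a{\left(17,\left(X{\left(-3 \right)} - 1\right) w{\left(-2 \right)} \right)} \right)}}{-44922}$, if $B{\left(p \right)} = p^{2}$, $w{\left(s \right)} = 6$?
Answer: $- \frac{200}{22461} \approx -0.0089043$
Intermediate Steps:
$X{\left(f \right)} = -5$
$a{\left(A,n \right)} = 3 + A$
$\frac{B{\left(a{\left(17,\left(X{\left(-3 \right)} - 1\right) w{\left(-2 \right)} \right)} \right)}}{-44922} = \frac{\left(3 + 17\right)^{2}}{-44922} = 20^{2} \left(- \frac{1}{44922}\right) = 400 \left(- \frac{1}{44922}\right) = - \frac{200}{22461}$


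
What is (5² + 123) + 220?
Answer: 368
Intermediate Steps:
(5² + 123) + 220 = (25 + 123) + 220 = 148 + 220 = 368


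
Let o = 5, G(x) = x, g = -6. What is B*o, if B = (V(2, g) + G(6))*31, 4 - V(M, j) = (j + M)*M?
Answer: 2790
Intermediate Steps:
V(M, j) = 4 - M*(M + j) (V(M, j) = 4 - (j + M)*M = 4 - (M + j)*M = 4 - M*(M + j))
B = 558 (B = ((4 - 1*2**2 - 1*2*(-6)) + 6)*31 = ((4 - 1*4 + 12) + 6)*31 = ((4 - 4 + 12) + 6)*31 = (12 + 6)*31 = 18*31 = 558)
B*o = 558*5 = 2790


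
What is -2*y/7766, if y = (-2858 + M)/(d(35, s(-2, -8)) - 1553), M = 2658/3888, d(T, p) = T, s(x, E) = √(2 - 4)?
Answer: -1851541/3819567312 ≈ -0.00048475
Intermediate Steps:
s(x, E) = I*√2 (s(x, E) = √(-2) = I*√2)
M = 443/648 (M = 2658*(1/3888) = 443/648 ≈ 0.68364)
y = 1851541/983664 (y = (-2858 + 443/648)/(35 - 1553) = -1851541/648/(-1518) = -1851541/648*(-1/1518) = 1851541/983664 ≈ 1.8823)
-2*y/7766 = -1851541/(491832*7766) = -2*1851541/7639134624 = -1851541/3819567312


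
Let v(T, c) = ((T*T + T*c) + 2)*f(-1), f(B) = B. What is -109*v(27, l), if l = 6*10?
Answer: 256259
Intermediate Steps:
l = 60
v(T, c) = -2 - T² - T*c (v(T, c) = ((T*T + T*c) + 2)*(-1) = ((T² + T*c) + 2)*(-1) = (2 + T² + T*c)*(-1) = -2 - T² - T*c)
-109*v(27, l) = -109*(-2 - 1*27² - 1*27*60) = -109*(-2 - 1*729 - 1620) = -109*(-2 - 729 - 1620) = -109*(-2351) = 256259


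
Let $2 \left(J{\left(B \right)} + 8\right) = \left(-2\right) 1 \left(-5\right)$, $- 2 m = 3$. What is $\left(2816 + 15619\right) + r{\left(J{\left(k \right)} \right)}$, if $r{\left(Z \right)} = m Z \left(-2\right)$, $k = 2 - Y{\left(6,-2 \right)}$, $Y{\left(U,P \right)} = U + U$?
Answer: $18426$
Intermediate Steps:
$m = - \frac{3}{2}$ ($m = \left(- \frac{1}{2}\right) 3 = - \frac{3}{2} \approx -1.5$)
$Y{\left(U,P \right)} = 2 U$
$k = -10$ ($k = 2 - 2 \cdot 6 = 2 - 12 = -10$)
$J{\left(B \right)} = -3$ ($J{\left(B \right)} = -8 + \frac{\left(-2\right) 1 \left(-5\right)}{2} = -8 + \frac{\left(-2\right) \left(-5\right)}{2} = -8 + \frac{1}{2} \cdot 10 = -8 + 5 = -3$)
$r{\left(Z \right)} = 3 Z$ ($r{\left(Z \right)} = - \frac{3 Z}{2} \left(-2\right) = 3 Z$)
$\left(2816 + 15619\right) + r{\left(J{\left(k \right)} \right)} = \left(2816 + 15619\right) + 3 \left(-3\right) = 18435 - 9 = 18426$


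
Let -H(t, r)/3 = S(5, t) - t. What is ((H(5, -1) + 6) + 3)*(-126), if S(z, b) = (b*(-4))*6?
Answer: -48384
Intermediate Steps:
S(z, b) = -24*b (S(z, b) = -4*b*6 = -24*b)
H(t, r) = 75*t (H(t, r) = -3*(-24*t - t) = -(-75)*t = 75*t)
((H(5, -1) + 6) + 3)*(-126) = ((75*5 + 6) + 3)*(-126) = ((375 + 6) + 3)*(-126) = (381 + 3)*(-126) = 384*(-126) = -48384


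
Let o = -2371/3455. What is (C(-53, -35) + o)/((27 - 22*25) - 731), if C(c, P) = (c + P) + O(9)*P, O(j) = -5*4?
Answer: -2112089/4332570 ≈ -0.48749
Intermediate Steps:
O(j) = -20
C(c, P) = c - 19*P (C(c, P) = (c + P) - 20*P = (P + c) - 20*P = c - 19*P)
o = -2371/3455 (o = -2371*1/3455 = -2371/3455 ≈ -0.68625)
(C(-53, -35) + o)/((27 - 22*25) - 731) = ((-53 - 19*(-35)) - 2371/3455)/((27 - 22*25) - 731) = ((-53 + 665) - 2371/3455)/((27 - 550) - 731) = (612 - 2371/3455)/(-523 - 731) = (2112089/3455)/(-1254) = (2112089/3455)*(-1/1254) = -2112089/4332570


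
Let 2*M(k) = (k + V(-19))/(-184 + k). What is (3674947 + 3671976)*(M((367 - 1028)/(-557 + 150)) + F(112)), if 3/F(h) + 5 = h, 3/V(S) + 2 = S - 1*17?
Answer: 105551604377171/603613964 ≈ 1.7487e+5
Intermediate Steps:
V(S) = 3/(-19 + S) (V(S) = 3/(-2 + (S - 1*17)) = 3/(-2 + (S - 17)) = 3/(-2 + (-17 + S)) = 3/(-19 + S))
F(h) = 3/(-5 + h)
M(k) = (-3/38 + k)/(2*(-184 + k)) (M(k) = ((k + 3/(-19 - 19))/(-184 + k))/2 = ((k + 3/(-38))/(-184 + k))/2 = ((k + 3*(-1/38))/(-184 + k))/2 = ((k - 3/38)/(-184 + k))/2 = ((-3/38 + k)/(-184 + k))/2 = (-3/38 + k)/(2*(-184 + k)))
(3674947 + 3671976)*(M((367 - 1028)/(-557 + 150)) + F(112)) = (3674947 + 3671976)*((-3 + 38*((367 - 1028)/(-557 + 150)))/(76*(-184 + (367 - 1028)/(-557 + 150))) + 3/(-5 + 112)) = 7346923*((-3 + 38*(-661/(-407)))/(76*(-184 - 661/(-407))) + 3/107) = 7346923*((-3 + 38*(-661*(-1/407)))/(76*(-184 - 661*(-1/407))) + 3*(1/107)) = 7346923*((-3 + 38*(661/407))/(76*(-184 + 661/407)) + 3/107) = 7346923*((-3 + 25118/407)/(76*(-74227/407)) + 3/107) = 7346923*((1/76)*(-407/74227)*(23897/407) + 3/107) = 7346923*(-23897/5641252 + 3/107) = 7346923*(14366777/603613964) = 105551604377171/603613964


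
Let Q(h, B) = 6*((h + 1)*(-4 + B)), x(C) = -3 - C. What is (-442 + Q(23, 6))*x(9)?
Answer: 1848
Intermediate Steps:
Q(h, B) = 6*(1 + h)*(-4 + B) (Q(h, B) = 6*((1 + h)*(-4 + B)) = 6*(1 + h)*(-4 + B))
(-442 + Q(23, 6))*x(9) = (-442 + (-24 - 24*23 + 6*6 + 6*6*23))*(-3 - 1*9) = (-442 + (-24 - 552 + 36 + 828))*(-3 - 9) = (-442 + 288)*(-12) = -154*(-12) = 1848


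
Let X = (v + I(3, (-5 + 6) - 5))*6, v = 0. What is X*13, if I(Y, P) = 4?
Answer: 312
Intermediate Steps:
X = 24 (X = (0 + 4)*6 = 4*6 = 24)
X*13 = 24*13 = 312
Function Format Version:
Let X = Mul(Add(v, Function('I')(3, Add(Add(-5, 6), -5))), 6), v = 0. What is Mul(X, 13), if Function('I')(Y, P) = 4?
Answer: 312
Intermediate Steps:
X = 24 (X = Mul(Add(0, 4), 6) = Mul(4, 6) = 24)
Mul(X, 13) = Mul(24, 13) = 312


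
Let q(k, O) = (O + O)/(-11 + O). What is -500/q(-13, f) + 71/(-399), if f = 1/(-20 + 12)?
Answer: -8877821/399 ≈ -22250.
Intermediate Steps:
f = -1/8 (f = 1/(-8) = -1/8 ≈ -0.12500)
q(k, O) = 2*O/(-11 + O) (q(k, O) = (2*O)/(-11 + O) = 2*O/(-11 + O))
-500/q(-13, f) + 71/(-399) = -500/(2*(-1/8)/(-11 - 1/8)) + 71/(-399) = -500/(2*(-1/8)/(-89/8)) + 71*(-1/399) = -500/(2*(-1/8)*(-8/89)) - 71/399 = -500/2/89 - 71/399 = -500*89/2 - 71/399 = -22250 - 71/399 = -8877821/399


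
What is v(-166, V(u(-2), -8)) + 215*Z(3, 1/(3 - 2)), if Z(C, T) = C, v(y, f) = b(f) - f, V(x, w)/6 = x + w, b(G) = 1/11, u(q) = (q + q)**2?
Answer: 6568/11 ≈ 597.09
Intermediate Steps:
u(q) = 4*q**2 (u(q) = (2*q)**2 = 4*q**2)
b(G) = 1/11
V(x, w) = 6*w + 6*x (V(x, w) = 6*(x + w) = 6*(w + x) = 6*w + 6*x)
v(y, f) = 1/11 - f
v(-166, V(u(-2), -8)) + 215*Z(3, 1/(3 - 2)) = (1/11 - (6*(-8) + 6*(4*(-2)**2))) + 215*3 = (1/11 - (-48 + 6*(4*4))) + 645 = (1/11 - (-48 + 6*16)) + 645 = (1/11 - (-48 + 96)) + 645 = (1/11 - 1*48) + 645 = (1/11 - 48) + 645 = -527/11 + 645 = 6568/11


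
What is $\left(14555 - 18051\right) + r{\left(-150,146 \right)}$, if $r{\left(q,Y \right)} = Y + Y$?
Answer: $-3204$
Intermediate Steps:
$r{\left(q,Y \right)} = 2 Y$
$\left(14555 - 18051\right) + r{\left(-150,146 \right)} = \left(14555 - 18051\right) + 2 \cdot 146 = -3496 + 292 = -3204$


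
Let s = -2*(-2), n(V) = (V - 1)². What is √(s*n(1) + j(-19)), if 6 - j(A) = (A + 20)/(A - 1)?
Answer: 11*√5/10 ≈ 2.4597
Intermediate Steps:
n(V) = (-1 + V)²
s = 4
j(A) = 6 - (20 + A)/(-1 + A) (j(A) = 6 - (A + 20)/(A - 1) = 6 - (20 + A)/(-1 + A))
√(s*n(1) + j(-19)) = √(4*(-1 + 1)² + (-26 + 5*(-19))/(-1 - 19)) = √(4*0² + (-26 - 95)/(-20)) = √(4*0 - 1/20*(-121)) = √(0 + 121/20) = √(121/20) = 11*√5/10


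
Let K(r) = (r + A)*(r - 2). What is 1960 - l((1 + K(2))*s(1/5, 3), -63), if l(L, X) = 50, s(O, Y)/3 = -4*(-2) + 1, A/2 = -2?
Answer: 1910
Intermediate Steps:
A = -4 (A = 2*(-2) = -4)
s(O, Y) = 27 (s(O, Y) = 3*(-4*(-2) + 1) = 3*(8 + 1) = 3*9 = 27)
K(r) = (-4 + r)*(-2 + r) (K(r) = (r - 4)*(r - 2) = (-4 + r)*(-2 + r))
1960 - l((1 + K(2))*s(1/5, 3), -63) = 1960 - 1*50 = 1960 - 50 = 1910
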